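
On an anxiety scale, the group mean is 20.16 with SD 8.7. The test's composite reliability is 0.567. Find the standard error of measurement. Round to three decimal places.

5.725

SEM = SD · √(1 − ρ) = 8.7 × √0.433 = 8.7 × 0.6580 = 5.7248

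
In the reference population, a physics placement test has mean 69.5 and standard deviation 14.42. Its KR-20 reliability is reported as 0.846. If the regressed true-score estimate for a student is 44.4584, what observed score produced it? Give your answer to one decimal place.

T̂ = ρX + (1 − ρ)μ  ⇒  X = (T̂ − (1 − ρ)μ) / ρ
X = (44.4584 − 0.154 × 69.5) / 0.846 = (44.4584 − 10.7030) / 0.846 = 33.7554 / 0.846 = 39.900

39.9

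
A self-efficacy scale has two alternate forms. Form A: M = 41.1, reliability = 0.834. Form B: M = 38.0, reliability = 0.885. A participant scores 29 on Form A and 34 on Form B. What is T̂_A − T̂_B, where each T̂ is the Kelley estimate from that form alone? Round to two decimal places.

-3.45

T̂_A = 0.834(29) + 0.166(41.1) = 31.0086
T̂_B = 0.885(34) + 0.115(38.0) = 34.4600
T̂_A − T̂_B = -3.4514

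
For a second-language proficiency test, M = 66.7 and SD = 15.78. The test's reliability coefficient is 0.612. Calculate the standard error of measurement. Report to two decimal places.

9.83

SEM = SD · √(1 − ρ) = 15.78 × √0.388 = 15.78 × 0.6229 = 9.829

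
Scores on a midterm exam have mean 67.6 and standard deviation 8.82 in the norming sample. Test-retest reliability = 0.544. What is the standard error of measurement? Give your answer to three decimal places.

5.956

SEM = SD · √(1 − ρ) = 8.82 × √0.456 = 8.82 × 0.6753 = 5.9559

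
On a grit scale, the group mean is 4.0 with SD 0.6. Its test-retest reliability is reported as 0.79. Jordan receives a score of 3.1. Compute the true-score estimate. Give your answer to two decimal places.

T̂ = 0.79(3.1) + 0.21(4.0) = 2.449 + 0.840 = 3.289 → 3.29

3.29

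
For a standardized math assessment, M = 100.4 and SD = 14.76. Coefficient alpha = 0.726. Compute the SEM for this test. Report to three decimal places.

7.726

SEM = SD · √(1 − ρ) = 14.76 × √0.274 = 14.76 × 0.5235 = 7.7261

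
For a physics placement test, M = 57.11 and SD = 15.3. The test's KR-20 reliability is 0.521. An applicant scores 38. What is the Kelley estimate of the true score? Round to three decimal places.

T̂ = ρX + (1 − ρ)μ
  = 0.521 × 38 + 0.479 × 57.11
  = 19.798 + 27.35569
  = 47.1537
  ≈ 47.154

47.154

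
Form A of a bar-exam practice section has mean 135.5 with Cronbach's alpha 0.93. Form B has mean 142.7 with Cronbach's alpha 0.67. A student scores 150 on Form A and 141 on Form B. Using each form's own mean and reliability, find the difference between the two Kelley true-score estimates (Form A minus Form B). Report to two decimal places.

7.42

T̂_A = 0.93(150) + 0.07(135.5) = 148.9850
T̂_B = 0.67(141) + 0.33(142.7) = 141.5610
T̂_A − T̂_B = 7.4240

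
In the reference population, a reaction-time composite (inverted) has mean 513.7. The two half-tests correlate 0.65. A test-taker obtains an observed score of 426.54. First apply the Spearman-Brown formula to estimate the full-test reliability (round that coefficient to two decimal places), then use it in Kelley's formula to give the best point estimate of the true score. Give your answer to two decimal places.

Spearman-Brown: ρ = 2r/(1 + r) = 2(0.65)/(1 + 0.65) = 1.300/1.65 = 0.7879 → 0.79
T̂ = 0.79(426.54) + 0.21(513.7) = 336.9666 + 107.877 = 444.844 → 444.84

444.84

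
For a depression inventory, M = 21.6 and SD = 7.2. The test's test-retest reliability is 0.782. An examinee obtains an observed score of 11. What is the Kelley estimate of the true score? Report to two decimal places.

T̂ = 0.782(11) + 0.218(21.6) = 8.602 + 4.7088 = 13.311 → 13.31

13.31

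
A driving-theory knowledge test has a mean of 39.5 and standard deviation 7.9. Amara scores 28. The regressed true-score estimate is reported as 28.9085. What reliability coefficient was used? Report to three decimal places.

T̂ = ρX + (1 − ρ)μ  ⇒  T̂ − μ = ρ(X − μ)
ρ = (T̂ − μ)/(X − μ) = (28.9085 − 39.5) / (28 − 39.5) = -10.5915 / -11.5 = 0.92100

0.921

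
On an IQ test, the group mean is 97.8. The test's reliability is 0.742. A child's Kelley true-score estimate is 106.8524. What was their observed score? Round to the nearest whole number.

T̂ = ρX + (1 − ρ)μ  ⇒  X = (T̂ − (1 − ρ)μ) / ρ
X = (106.8524 − 0.258 × 97.8) / 0.742 = (106.8524 − 25.2324) / 0.742 = 81.6200 / 0.742 = 110.00

110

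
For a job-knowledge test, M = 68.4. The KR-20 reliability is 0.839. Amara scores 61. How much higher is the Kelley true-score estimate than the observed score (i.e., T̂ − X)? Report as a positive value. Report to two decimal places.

Regress the observed score toward the mean by the unreliability: T̂ = 0.839·61 + 0.161·68.4 = 51.179 + 11.0124 = 62.1914.
T̂ − X = 62.191 − 61 = 1.191 → 1.19

1.19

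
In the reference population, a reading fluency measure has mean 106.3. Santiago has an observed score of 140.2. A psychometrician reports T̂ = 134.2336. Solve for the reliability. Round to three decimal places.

0.824

T̂ = ρX + (1 − ρ)μ  ⇒  T̂ − μ = ρ(X − μ)
ρ = (T̂ − μ)/(X − μ) = (134.2336 − 106.3) / (140.2 − 106.3) = 27.9336 / 33.9 = 0.82400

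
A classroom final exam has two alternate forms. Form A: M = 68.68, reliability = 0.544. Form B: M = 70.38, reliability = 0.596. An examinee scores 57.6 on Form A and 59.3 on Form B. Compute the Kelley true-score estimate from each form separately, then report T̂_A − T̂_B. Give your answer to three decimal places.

T̂_A = 0.544(57.6) + 0.456(68.68) = 62.65248
T̂_B = 0.596(59.3) + 0.404(70.38) = 63.77632
T̂_A − T̂_B = -1.12384

-1.124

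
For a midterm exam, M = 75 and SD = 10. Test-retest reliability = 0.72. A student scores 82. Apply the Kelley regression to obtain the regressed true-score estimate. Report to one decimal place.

80.0

T̂ = ρX + (1 − ρ)μ
  = 0.72 × 82 + 0.28 × 75
  = 59.04 + 21.00
  = 80.04
  ≈ 80.0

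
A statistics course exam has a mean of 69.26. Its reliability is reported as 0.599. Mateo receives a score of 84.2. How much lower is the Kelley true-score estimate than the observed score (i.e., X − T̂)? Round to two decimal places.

T̂ = 0.599(84.2) + 0.401(69.26) = 50.4358 + 27.77326 = 78.2091 → 78.209
X − T̂ = 84.2 − 78.209 = 5.991 → 5.99

5.99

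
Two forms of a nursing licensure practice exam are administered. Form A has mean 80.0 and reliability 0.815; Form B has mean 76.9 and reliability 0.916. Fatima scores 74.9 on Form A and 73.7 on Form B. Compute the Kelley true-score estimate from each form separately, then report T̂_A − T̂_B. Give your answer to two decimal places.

T̂_A = 0.815(74.9) + 0.185(80.0) = 75.8435
T̂_B = 0.916(73.7) + 0.084(76.9) = 73.9688
T̂_A − T̂_B = 1.8747

1.87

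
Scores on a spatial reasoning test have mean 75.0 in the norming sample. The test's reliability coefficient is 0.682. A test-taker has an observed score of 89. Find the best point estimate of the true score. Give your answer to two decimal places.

T̂ = 0.682(89) + 0.318(75.0) = 60.698 + 23.8500 = 84.548 → 84.55

84.55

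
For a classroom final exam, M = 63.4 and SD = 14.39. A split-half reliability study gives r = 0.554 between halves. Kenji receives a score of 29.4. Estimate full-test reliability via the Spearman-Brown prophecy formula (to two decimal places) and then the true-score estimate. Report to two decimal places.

39.26

Spearman-Brown: ρ = 2r/(1 + r) = 2(0.554)/(1 + 0.554) = 1.1080/1.554 = 0.7130 → 0.71
Weight the observed score by reliability and the mean by (1 − reliability): T̂ = 0.71·29.4 + 0.29·63.4 = 20.874 + 18.386 = 39.260.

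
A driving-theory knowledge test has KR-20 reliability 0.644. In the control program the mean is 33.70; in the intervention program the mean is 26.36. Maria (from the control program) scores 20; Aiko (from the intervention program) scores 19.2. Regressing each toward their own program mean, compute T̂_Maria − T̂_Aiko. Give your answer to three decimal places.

T̂_Maria = 0.644(20) + 0.356(33.70) = 24.87720
T̂_Aiko = 0.644(19.2) + 0.356(26.36) = 21.74896
Difference = 24.87720 − 21.74896 = 3.12824

3.128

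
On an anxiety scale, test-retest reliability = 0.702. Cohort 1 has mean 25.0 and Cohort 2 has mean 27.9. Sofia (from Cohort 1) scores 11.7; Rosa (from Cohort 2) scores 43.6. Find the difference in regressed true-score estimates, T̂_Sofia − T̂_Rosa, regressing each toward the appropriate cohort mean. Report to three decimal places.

-23.258

T̂_Sofia = 0.702(11.7) + 0.298(25.0) = 15.66340
T̂_Rosa = 0.702(43.6) + 0.298(27.9) = 38.92140
Difference = 15.66340 − 38.92140 = -23.25800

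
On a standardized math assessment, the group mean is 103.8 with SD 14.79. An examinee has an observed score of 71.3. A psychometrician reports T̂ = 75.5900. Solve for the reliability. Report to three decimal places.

0.868

T̂ = ρX + (1 − ρ)μ  ⇒  T̂ − μ = ρ(X − μ)
ρ = (T̂ − μ)/(X − μ) = (75.5900 − 103.8) / (71.3 − 103.8) = -28.2100 / -32.5 = 0.86800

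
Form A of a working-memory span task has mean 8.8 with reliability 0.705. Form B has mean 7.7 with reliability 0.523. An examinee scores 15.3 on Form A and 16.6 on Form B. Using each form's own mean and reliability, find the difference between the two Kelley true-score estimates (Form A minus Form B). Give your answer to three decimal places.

T̂_A = 0.705(15.3) + 0.295(8.8) = 13.38250
T̂_B = 0.523(16.6) + 0.477(7.7) = 12.35470
T̂_A − T̂_B = 1.02780

1.028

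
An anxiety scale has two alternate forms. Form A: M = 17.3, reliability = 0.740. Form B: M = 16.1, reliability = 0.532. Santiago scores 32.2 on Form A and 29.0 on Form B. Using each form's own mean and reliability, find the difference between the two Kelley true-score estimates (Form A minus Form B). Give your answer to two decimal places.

T̂_A = 0.740(32.2) + 0.260(17.3) = 28.3260
T̂_B = 0.532(29.0) + 0.468(16.1) = 22.9628
T̂_A − T̂_B = 5.3632

5.36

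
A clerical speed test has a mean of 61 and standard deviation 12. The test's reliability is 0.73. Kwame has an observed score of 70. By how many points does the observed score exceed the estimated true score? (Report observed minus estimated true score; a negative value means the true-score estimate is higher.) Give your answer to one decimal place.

Weight the observed score by reliability and the mean by (1 − reliability): T̂ = 0.73·70 + 0.27·61 = 51.10 + 16.47 = 67.570.
X − T̂ = 70 − 67.57 = 2.43 → 2.4

2.4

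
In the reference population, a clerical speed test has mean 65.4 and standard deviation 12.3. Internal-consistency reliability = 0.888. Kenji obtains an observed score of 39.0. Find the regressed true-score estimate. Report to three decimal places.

T̂ = 0.888(39.0) + 0.112(65.4) = 34.6320 + 7.3248 = 41.9568 → 41.957

41.957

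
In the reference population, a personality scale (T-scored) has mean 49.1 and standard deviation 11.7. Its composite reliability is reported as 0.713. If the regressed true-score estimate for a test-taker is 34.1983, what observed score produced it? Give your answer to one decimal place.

28.2

T̂ = ρX + (1 − ρ)μ  ⇒  X = (T̂ − (1 − ρ)μ) / ρ
X = (34.1983 − 0.287 × 49.1) / 0.713 = (34.1983 − 14.0917) / 0.713 = 20.1066 / 0.713 = 28.200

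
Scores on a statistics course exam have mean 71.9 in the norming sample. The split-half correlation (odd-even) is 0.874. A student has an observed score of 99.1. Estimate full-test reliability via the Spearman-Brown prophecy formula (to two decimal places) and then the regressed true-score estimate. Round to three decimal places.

Spearman-Brown: ρ = 2r/(1 + r) = 2(0.874)/(1 + 0.874) = 1.7480/1.874 = 0.9328 → 0.93
Regress the observed score toward the mean by the unreliability: T̂ = 0.93·99.1 + 0.07·71.9 = 92.163 + 5.033 = 97.1960.

97.196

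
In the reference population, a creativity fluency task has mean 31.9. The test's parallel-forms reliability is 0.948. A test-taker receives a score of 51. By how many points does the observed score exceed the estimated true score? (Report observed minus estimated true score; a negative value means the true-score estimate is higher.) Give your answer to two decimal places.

0.99

T̂ = ρX + (1 − ρ)μ
  = 0.948 × 51 + 0.052 × 31.9
  = 48.348 + 1.6588
  = 50.0068
  ≈ 50.007
X − T̂ = 51 − 50.007 = 0.993 → 0.99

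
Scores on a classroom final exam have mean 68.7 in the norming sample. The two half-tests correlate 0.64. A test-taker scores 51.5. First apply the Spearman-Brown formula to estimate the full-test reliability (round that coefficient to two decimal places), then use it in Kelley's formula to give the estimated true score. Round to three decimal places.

55.284

Spearman-Brown: ρ = 2r/(1 + r) = 2(0.64)/(1 + 0.64) = 1.280/1.64 = 0.7805 → 0.78
Weight the observed score by reliability and the mean by (1 − reliability): T̂ = 0.78·51.5 + 0.22·68.7 = 40.170 + 15.114 = 55.2840.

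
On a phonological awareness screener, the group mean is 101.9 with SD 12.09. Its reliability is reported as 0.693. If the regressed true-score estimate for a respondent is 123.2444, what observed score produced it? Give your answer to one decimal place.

132.7

T̂ = ρX + (1 − ρ)μ  ⇒  X = (T̂ − (1 − ρ)μ) / ρ
X = (123.2444 − 0.307 × 101.9) / 0.693 = (123.2444 − 31.2833) / 0.693 = 91.9611 / 0.693 = 132.700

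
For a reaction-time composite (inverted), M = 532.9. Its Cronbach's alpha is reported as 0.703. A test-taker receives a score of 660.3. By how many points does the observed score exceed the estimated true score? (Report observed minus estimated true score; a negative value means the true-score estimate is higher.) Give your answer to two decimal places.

Kelley's formula gives T̂ = 0.703·660.3 + 0.297·532.9 = 464.1909 + 158.2713 = 622.4622.
X − T̂ = 660.3 − 622.462 = 37.838 → 37.84

37.84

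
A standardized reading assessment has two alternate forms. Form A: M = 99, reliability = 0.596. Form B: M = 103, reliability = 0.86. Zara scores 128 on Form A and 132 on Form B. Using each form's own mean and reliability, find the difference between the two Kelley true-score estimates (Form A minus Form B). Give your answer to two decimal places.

T̂_A = 0.596(128) + 0.404(99) = 116.2840
T̂_B = 0.86(132) + 0.14(103) = 127.9400
T̂_A − T̂_B = -11.6560

-11.66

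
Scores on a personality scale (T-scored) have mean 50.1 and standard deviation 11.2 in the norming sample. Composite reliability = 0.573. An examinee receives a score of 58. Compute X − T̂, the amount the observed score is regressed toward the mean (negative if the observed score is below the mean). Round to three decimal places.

3.373

T̂ = 0.573(58) + 0.427(50.1) = 33.234 + 21.3927 = 54.62670 → 54.6267
X − T̂ = 58 − 54.6267 = 3.3733 → 3.373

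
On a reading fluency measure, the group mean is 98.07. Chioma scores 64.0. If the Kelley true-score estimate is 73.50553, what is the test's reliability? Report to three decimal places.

T̂ = ρX + (1 − ρ)μ  ⇒  T̂ − μ = ρ(X − μ)
ρ = (T̂ − μ)/(X − μ) = (73.50553 − 98.07) / (64.0 − 98.07) = -24.56447 / -34.07 = 0.72100

0.721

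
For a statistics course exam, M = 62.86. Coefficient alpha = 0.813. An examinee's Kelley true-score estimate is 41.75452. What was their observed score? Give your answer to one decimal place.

36.9

T̂ = ρX + (1 − ρ)μ  ⇒  X = (T̂ − (1 − ρ)μ) / ρ
X = (41.75452 − 0.187 × 62.86) / 0.813 = (41.75452 − 11.75482) / 0.813 = 29.99970 / 0.813 = 36.900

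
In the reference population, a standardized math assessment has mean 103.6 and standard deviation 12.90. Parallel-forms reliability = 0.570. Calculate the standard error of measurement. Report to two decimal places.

SEM = SD · √(1 − ρ) = 12.90 × √0.430 = 12.90 × 0.6557 = 8.459

8.46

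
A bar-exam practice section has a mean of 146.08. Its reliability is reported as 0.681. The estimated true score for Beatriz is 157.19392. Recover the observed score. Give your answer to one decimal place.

T̂ = ρX + (1 − ρ)μ  ⇒  X = (T̂ − (1 − ρ)μ) / ρ
X = (157.19392 − 0.319 × 146.08) / 0.681 = (157.19392 − 46.59952) / 0.681 = 110.59440 / 0.681 = 162.400

162.4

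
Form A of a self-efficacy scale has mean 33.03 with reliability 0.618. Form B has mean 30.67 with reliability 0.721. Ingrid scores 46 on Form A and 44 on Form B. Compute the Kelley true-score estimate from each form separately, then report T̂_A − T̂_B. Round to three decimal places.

0.765

T̂_A = 0.618(46) + 0.382(33.03) = 41.04546
T̂_B = 0.721(44) + 0.279(30.67) = 40.28093
T̂_A − T̂_B = 0.76453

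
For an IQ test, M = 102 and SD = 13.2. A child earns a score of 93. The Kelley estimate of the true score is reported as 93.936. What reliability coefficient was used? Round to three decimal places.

0.896

T̂ = ρX + (1 − ρ)μ  ⇒  T̂ − μ = ρ(X − μ)
ρ = (T̂ − μ)/(X − μ) = (93.936 − 102) / (93 − 102) = -8.064 / -9.0 = 0.89600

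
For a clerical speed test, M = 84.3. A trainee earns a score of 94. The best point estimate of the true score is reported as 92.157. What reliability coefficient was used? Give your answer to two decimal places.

T̂ = ρX + (1 − ρ)μ  ⇒  T̂ − μ = ρ(X − μ)
ρ = (T̂ − μ)/(X − μ) = (92.157 − 84.3) / (94 − 84.3) = 7.857 / 9.7 = 0.8100

0.81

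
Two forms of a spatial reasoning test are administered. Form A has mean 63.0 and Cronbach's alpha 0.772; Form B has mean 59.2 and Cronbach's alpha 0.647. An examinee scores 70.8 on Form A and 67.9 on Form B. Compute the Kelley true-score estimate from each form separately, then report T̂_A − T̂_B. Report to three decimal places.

4.193

T̂_A = 0.772(70.8) + 0.228(63.0) = 69.02160
T̂_B = 0.647(67.9) + 0.353(59.2) = 64.82890
T̂_A − T̂_B = 4.19270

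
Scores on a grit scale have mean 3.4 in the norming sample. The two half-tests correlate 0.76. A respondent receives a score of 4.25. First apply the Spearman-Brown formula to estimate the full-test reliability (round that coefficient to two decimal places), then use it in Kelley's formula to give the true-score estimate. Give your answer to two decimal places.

Spearman-Brown: ρ = 2r/(1 + r) = 2(0.76)/(1 + 0.76) = 1.520/1.76 = 0.8636 → 0.86
T̂ = 0.86(4.25) + 0.14(3.4) = 3.6550 + 0.476 = 4.131 → 4.13

4.13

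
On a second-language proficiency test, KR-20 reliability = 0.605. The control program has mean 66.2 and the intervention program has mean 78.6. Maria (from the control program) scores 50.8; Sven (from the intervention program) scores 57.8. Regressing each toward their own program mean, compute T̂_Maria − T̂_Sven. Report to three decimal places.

T̂_Maria = 0.605(50.8) + 0.395(66.2) = 56.88300
T̂_Sven = 0.605(57.8) + 0.395(78.6) = 66.01600
Difference = 56.88300 − 66.01600 = -9.13300

-9.133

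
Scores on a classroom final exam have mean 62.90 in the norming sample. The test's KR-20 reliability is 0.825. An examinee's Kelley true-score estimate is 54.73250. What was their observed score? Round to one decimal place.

T̂ = ρX + (1 − ρ)μ  ⇒  X = (T̂ − (1 − ρ)μ) / ρ
X = (54.73250 − 0.175 × 62.90) / 0.825 = (54.73250 − 11.00750) / 0.825 = 43.72500 / 0.825 = 53.000

53.0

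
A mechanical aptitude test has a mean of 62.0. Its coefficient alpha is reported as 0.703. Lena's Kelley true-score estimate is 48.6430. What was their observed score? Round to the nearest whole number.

43

T̂ = ρX + (1 − ρ)μ  ⇒  X = (T̂ − (1 − ρ)μ) / ρ
X = (48.6430 − 0.297 × 62.0) / 0.703 = (48.6430 − 18.4140) / 0.703 = 30.2290 / 0.703 = 43.00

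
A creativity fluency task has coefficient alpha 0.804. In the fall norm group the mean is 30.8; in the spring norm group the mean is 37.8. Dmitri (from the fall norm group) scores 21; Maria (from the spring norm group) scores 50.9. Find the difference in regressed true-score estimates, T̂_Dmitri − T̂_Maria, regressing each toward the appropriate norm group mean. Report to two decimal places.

-25.41

T̂_Dmitri = 0.804(21) + 0.196(30.8) = 22.9208
T̂_Maria = 0.804(50.9) + 0.196(37.8) = 48.3324
Difference = 22.9208 − 48.3324 = -25.4116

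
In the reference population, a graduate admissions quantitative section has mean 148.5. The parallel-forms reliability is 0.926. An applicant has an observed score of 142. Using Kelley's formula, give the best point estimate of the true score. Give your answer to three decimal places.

142.481

T̂ = ρX + (1 − ρ)μ
  = 0.926 × 142 + 0.074 × 148.5
  = 131.492 + 10.9890
  = 142.4810
  ≈ 142.481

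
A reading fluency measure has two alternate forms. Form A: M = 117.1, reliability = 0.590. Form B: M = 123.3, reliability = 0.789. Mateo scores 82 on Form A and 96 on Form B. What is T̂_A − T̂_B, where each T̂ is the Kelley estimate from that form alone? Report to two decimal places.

-5.37

T̂_A = 0.590(82) + 0.410(117.1) = 96.3910
T̂_B = 0.789(96) + 0.211(123.3) = 101.7603
T̂_A − T̂_B = -5.3693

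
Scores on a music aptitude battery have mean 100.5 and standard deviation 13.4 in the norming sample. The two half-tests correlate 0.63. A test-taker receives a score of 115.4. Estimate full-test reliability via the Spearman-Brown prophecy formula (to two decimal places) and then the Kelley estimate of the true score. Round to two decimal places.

111.97

Spearman-Brown: ρ = 2r/(1 + r) = 2(0.63)/(1 + 0.63) = 1.260/1.63 = 0.7730 → 0.77
T̂ = 0.77(115.4) + 0.23(100.5) = 88.858 + 23.115 = 111.973 → 111.97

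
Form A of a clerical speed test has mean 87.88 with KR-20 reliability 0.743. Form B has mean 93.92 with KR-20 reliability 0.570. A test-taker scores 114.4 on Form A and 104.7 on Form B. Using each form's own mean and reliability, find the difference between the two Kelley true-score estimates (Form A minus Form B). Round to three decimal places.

7.520

T̂_A = 0.743(114.4) + 0.257(87.88) = 107.58436
T̂_B = 0.570(104.7) + 0.430(93.92) = 100.06460
T̂_A − T̂_B = 7.51976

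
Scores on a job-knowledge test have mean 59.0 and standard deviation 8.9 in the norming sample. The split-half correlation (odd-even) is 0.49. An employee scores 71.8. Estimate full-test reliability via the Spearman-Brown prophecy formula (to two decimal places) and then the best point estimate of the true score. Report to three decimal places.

67.448

Spearman-Brown: ρ = 2r/(1 + r) = 2(0.49)/(1 + 0.49) = 0.980/1.49 = 0.6577 → 0.66
T̂ = ρX + (1 − ρ)μ
  = 0.66 × 71.8 + 0.34 × 59.0
  = 47.388 + 20.060
  = 67.4480
  ≈ 67.448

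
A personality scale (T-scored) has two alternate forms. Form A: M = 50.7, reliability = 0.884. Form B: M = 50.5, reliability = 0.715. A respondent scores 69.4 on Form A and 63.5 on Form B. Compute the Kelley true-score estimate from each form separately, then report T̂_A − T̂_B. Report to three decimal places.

7.436

T̂_A = 0.884(69.4) + 0.116(50.7) = 67.23080
T̂_B = 0.715(63.5) + 0.285(50.5) = 59.79500
T̂_A − T̂_B = 7.43580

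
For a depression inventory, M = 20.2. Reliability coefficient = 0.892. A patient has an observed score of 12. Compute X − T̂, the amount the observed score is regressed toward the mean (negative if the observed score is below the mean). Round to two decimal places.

-0.89

T̂ = ρX + (1 − ρ)μ
  = 0.892 × 12 + 0.108 × 20.2
  = 10.704 + 2.1816
  = 12.8856
  ≈ 12.886
X − T̂ = 12 − 12.886 = -0.886 → -0.89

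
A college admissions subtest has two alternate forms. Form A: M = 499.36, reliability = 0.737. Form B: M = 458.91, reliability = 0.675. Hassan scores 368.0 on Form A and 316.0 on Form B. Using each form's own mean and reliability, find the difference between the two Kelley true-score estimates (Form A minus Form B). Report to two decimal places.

T̂_A = 0.737(368.0) + 0.263(499.36) = 402.5477
T̂_B = 0.675(316.0) + 0.325(458.91) = 362.4457
T̂_A − T̂_B = 40.1019

40.10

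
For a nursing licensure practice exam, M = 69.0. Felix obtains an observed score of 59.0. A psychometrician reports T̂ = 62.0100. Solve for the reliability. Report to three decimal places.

0.699

T̂ = ρX + (1 − ρ)μ  ⇒  T̂ − μ = ρ(X − μ)
ρ = (T̂ − μ)/(X − μ) = (62.0100 − 69.0) / (59.0 − 69.0) = -6.9900 / -10.0 = 0.69900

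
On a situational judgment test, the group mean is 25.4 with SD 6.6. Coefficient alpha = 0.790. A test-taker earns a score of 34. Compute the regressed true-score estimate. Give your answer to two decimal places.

32.19

Weight the observed score by reliability and the mean by (1 − reliability): T̂ = 0.790·34 + 0.210·25.4 = 26.860 + 5.3340 = 32.194.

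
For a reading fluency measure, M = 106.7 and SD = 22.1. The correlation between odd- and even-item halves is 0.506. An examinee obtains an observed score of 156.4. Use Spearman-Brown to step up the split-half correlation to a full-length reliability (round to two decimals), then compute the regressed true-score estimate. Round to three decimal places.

Spearman-Brown: ρ = 2r/(1 + r) = 2(0.506)/(1 + 0.506) = 1.0120/1.506 = 0.6720 → 0.67
T̂ = ρX + (1 − ρ)μ
  = 0.67 × 156.4 + 0.33 × 106.7
  = 104.788 + 35.211
  = 139.9990
  ≈ 139.999

139.999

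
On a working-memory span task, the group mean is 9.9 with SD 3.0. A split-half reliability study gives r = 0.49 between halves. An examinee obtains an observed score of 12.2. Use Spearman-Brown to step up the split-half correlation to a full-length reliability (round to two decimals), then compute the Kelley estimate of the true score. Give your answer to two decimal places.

Spearman-Brown: ρ = 2r/(1 + r) = 2(0.49)/(1 + 0.49) = 0.980/1.49 = 0.6577 → 0.66
Weight the observed score by reliability and the mean by (1 − reliability): T̂ = 0.66·12.2 + 0.34·9.9 = 8.052 + 3.366 = 11.418.

11.42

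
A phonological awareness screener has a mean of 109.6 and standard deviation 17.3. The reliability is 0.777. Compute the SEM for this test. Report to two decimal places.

SEM = SD · √(1 − ρ) = 17.3 × √0.223 = 17.3 × 0.4722 = 8.170

8.17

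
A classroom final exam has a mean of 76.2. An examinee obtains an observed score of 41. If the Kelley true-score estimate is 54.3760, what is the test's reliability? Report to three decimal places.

0.620

T̂ = ρX + (1 − ρ)μ  ⇒  T̂ − μ = ρ(X − μ)
ρ = (T̂ − μ)/(X − μ) = (54.3760 − 76.2) / (41 − 76.2) = -21.8240 / -35.2 = 0.62000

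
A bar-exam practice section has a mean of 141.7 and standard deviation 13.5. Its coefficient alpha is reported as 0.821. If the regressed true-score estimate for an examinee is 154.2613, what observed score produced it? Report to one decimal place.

T̂ = ρX + (1 − ρ)μ  ⇒  X = (T̂ − (1 − ρ)μ) / ρ
X = (154.2613 − 0.179 × 141.7) / 0.821 = (154.2613 − 25.3643) / 0.821 = 128.8970 / 0.821 = 157.000

157.0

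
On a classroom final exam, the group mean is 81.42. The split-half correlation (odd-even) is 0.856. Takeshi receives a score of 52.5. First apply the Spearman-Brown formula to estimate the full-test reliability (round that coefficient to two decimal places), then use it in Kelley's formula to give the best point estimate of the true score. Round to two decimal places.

Spearman-Brown: ρ = 2r/(1 + r) = 2(0.856)/(1 + 0.856) = 1.7120/1.856 = 0.9224 → 0.92
T̂ = ρX + (1 − ρ)μ
  = 0.92 × 52.5 + 0.08 × 81.42
  = 48.300 + 6.5136
  = 54.814
  ≈ 54.81

54.81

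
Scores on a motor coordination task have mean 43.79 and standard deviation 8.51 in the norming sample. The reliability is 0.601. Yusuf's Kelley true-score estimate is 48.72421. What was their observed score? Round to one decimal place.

T̂ = ρX + (1 − ρ)μ  ⇒  X = (T̂ − (1 − ρ)μ) / ρ
X = (48.72421 − 0.399 × 43.79) / 0.601 = (48.72421 − 17.47221) / 0.601 = 31.25200 / 0.601 = 52.000

52.0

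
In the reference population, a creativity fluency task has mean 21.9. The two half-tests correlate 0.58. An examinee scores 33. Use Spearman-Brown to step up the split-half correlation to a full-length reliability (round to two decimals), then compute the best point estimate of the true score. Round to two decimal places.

30.00

Spearman-Brown: ρ = 2r/(1 + r) = 2(0.58)/(1 + 0.58) = 1.160/1.58 = 0.7342 → 0.73
T̂ = 0.73(33) + 0.27(21.9) = 24.09 + 5.913 = 30.003 → 30.00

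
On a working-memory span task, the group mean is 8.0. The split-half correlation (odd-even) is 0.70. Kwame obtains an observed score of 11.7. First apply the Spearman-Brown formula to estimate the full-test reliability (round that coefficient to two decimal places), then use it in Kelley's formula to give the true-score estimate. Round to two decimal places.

Spearman-Brown: ρ = 2r/(1 + r) = 2(0.70)/(1 + 0.70) = 1.400/1.70 = 0.8235 → 0.82
T̂ = 0.82(11.7) + 0.18(8.0) = 9.594 + 1.440 = 11.034 → 11.03

11.03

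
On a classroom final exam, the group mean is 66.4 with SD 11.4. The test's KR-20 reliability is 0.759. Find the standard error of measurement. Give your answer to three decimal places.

SEM = SD · √(1 − ρ) = 11.4 × √0.241 = 11.4 × 0.4909 = 5.5965

5.596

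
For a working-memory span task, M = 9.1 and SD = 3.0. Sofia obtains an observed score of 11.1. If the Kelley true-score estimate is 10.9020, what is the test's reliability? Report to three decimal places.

0.901

T̂ = ρX + (1 − ρ)μ  ⇒  T̂ − μ = ρ(X − μ)
ρ = (T̂ − μ)/(X − μ) = (10.9020 − 9.1) / (11.1 − 9.1) = 1.8020 / 2.0 = 0.90100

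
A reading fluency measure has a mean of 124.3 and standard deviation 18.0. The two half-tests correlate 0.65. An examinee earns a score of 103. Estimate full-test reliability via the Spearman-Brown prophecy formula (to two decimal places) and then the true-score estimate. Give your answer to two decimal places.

Spearman-Brown: ρ = 2r/(1 + r) = 2(0.65)/(1 + 0.65) = 1.300/1.65 = 0.7879 → 0.79
T̂ = 0.79(103) + 0.21(124.3) = 81.37 + 26.103 = 107.473 → 107.47

107.47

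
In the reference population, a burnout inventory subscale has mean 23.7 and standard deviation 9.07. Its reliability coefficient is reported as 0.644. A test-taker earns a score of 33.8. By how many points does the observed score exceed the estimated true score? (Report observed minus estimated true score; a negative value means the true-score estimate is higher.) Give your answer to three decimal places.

T̂ = 0.644(33.8) + 0.356(23.7) = 21.7672 + 8.4372 = 30.20440 → 30.2044
X − T̂ = 33.8 − 30.2044 = 3.5956 → 3.596

3.596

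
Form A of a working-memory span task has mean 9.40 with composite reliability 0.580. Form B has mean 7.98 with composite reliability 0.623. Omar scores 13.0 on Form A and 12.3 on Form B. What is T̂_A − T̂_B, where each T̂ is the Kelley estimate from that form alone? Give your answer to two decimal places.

0.82

T̂_A = 0.580(13.0) + 0.420(9.40) = 11.4880
T̂_B = 0.623(12.3) + 0.377(7.98) = 10.6714
T̂_A − T̂_B = 0.8166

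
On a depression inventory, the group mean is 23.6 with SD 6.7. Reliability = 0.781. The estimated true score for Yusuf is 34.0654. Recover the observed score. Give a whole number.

37

T̂ = ρX + (1 − ρ)μ  ⇒  X = (T̂ − (1 − ρ)μ) / ρ
X = (34.0654 − 0.219 × 23.6) / 0.781 = (34.0654 − 5.1684) / 0.781 = 28.8970 / 0.781 = 37.00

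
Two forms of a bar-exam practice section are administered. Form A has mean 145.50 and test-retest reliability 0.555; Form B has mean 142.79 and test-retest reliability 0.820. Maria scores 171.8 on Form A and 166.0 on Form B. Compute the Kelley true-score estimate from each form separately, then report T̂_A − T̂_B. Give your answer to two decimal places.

T̂_A = 0.555(171.8) + 0.445(145.50) = 160.0965
T̂_B = 0.820(166.0) + 0.180(142.79) = 161.8222
T̂_A − T̂_B = -1.7257

-1.73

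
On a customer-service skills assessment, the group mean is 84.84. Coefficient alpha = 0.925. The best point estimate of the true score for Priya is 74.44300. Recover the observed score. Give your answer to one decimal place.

T̂ = ρX + (1 − ρ)μ  ⇒  X = (T̂ − (1 − ρ)μ) / ρ
X = (74.44300 − 0.075 × 84.84) / 0.925 = (74.44300 − 6.36300) / 0.925 = 68.08000 / 0.925 = 73.600

73.6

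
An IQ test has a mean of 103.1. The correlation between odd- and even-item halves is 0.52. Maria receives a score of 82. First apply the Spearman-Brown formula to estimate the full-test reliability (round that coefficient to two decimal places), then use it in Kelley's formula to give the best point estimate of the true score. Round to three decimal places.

88.752

Spearman-Brown: ρ = 2r/(1 + r) = 2(0.52)/(1 + 0.52) = 1.040/1.52 = 0.6842 → 0.68
T̂ = ρX + (1 − ρ)μ
  = 0.68 × 82 + 0.32 × 103.1
  = 55.76 + 32.992
  = 88.7520
  ≈ 88.752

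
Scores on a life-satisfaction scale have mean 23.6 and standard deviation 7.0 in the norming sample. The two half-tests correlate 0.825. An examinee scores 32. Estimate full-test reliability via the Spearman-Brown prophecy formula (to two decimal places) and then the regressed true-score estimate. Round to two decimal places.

Spearman-Brown: ρ = 2r/(1 + r) = 2(0.825)/(1 + 0.825) = 1.6500/1.825 = 0.9041 → 0.90
Regress the observed score toward the mean by the unreliability: T̂ = 0.90·32 + 0.10·23.6 = 28.80 + 2.360 = 31.160.

31.16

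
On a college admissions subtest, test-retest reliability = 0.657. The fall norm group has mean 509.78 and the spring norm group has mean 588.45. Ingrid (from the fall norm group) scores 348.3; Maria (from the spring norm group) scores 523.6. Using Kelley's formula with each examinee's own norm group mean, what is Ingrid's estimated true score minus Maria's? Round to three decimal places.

T̂_Ingrid = 0.657(348.3) + 0.343(509.78) = 403.68764
T̂_Maria = 0.657(523.6) + 0.343(588.45) = 545.84355
Difference = 403.68764 − 545.84355 = -142.15591

-142.156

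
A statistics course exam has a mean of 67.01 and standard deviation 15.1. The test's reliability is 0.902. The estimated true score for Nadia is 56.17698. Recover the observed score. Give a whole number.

T̂ = ρX + (1 − ρ)μ  ⇒  X = (T̂ − (1 − ρ)μ) / ρ
X = (56.17698 − 0.098 × 67.01) / 0.902 = (56.17698 − 6.56698) / 0.902 = 49.61000 / 0.902 = 55.00

55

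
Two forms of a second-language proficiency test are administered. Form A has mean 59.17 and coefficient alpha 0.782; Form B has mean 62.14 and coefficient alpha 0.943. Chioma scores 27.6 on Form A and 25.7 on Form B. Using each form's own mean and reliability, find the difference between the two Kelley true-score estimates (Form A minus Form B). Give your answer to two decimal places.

6.71

T̂_A = 0.782(27.6) + 0.218(59.17) = 34.4823
T̂_B = 0.943(25.7) + 0.057(62.14) = 27.7771
T̂_A − T̂_B = 6.7052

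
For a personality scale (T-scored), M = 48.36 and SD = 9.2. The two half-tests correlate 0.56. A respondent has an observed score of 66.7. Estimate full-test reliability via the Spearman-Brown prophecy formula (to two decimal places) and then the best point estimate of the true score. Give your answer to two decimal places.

61.56

Spearman-Brown: ρ = 2r/(1 + r) = 2(0.56)/(1 + 0.56) = 1.120/1.56 = 0.7179 → 0.72
T̂ = ρX + (1 − ρ)μ
  = 0.72 × 66.7 + 0.28 × 48.36
  = 48.024 + 13.5408
  = 61.565
  ≈ 61.56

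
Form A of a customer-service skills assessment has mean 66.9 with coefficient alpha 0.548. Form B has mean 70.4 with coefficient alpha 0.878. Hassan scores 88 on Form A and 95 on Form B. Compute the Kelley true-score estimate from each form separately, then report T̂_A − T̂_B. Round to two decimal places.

T̂_A = 0.548(88) + 0.452(66.9) = 78.4628
T̂_B = 0.878(95) + 0.122(70.4) = 91.9988
T̂_A − T̂_B = -13.5360

-13.54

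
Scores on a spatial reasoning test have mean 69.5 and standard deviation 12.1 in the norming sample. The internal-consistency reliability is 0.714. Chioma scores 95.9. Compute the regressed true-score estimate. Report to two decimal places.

Weight the observed score by reliability and the mean by (1 − reliability): T̂ = 0.714·95.9 + 0.286·69.5 = 68.4726 + 19.8770 = 88.350.

88.35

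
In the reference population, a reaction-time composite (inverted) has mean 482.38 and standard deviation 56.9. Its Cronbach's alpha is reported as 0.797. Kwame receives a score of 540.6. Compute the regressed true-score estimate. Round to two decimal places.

Regress the observed score toward the mean by the unreliability: T̂ = 0.797·540.6 + 0.203·482.38 = 430.8582 + 97.92314 = 528.781.

528.78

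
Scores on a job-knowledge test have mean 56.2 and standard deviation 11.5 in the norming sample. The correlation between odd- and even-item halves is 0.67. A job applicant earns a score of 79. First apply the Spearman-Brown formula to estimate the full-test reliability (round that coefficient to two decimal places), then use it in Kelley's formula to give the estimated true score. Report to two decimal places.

Spearman-Brown: ρ = 2r/(1 + r) = 2(0.67)/(1 + 0.67) = 1.340/1.67 = 0.8024 → 0.80
Regress the observed score toward the mean by the unreliability: T̂ = 0.80·79 + 0.20·56.2 = 63.20 + 11.240 = 74.440.

74.44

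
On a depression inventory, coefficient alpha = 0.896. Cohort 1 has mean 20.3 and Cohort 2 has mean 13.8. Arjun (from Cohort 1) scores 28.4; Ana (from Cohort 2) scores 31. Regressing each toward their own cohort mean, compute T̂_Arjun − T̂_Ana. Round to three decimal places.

T̂_Arjun = 0.896(28.4) + 0.104(20.3) = 27.55760
T̂_Ana = 0.896(31) + 0.104(13.8) = 29.21120
Difference = 27.55760 − 29.21120 = -1.65360

-1.654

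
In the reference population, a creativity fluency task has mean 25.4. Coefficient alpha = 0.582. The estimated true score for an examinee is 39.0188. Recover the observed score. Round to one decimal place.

48.8

T̂ = ρX + (1 − ρ)μ  ⇒  X = (T̂ − (1 − ρ)μ) / ρ
X = (39.0188 − 0.418 × 25.4) / 0.582 = (39.0188 − 10.6172) / 0.582 = 28.4016 / 0.582 = 48.800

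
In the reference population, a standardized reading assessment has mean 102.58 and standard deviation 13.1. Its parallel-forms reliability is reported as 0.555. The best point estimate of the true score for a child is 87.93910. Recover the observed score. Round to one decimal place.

T̂ = ρX + (1 − ρ)μ  ⇒  X = (T̂ − (1 − ρ)μ) / ρ
X = (87.93910 − 0.445 × 102.58) / 0.555 = (87.93910 − 45.64810) / 0.555 = 42.29100 / 0.555 = 76.200

76.2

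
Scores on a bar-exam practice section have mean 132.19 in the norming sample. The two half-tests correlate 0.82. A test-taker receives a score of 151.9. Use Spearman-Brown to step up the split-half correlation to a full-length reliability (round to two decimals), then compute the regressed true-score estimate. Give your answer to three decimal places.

149.929

Spearman-Brown: ρ = 2r/(1 + r) = 2(0.82)/(1 + 0.82) = 1.640/1.82 = 0.9011 → 0.90
T̂ = ρX + (1 − ρ)μ
  = 0.90 × 151.9 + 0.10 × 132.19
  = 136.710 + 13.2190
  = 149.9290
  ≈ 149.929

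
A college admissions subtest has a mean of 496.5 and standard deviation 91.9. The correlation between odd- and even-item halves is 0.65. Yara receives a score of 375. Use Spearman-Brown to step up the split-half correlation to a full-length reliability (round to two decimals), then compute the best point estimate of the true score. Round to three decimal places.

400.515

Spearman-Brown: ρ = 2r/(1 + r) = 2(0.65)/(1 + 0.65) = 1.300/1.65 = 0.7879 → 0.79
T̂ = 0.79(375) + 0.21(496.5) = 296.25 + 104.265 = 400.5150 → 400.515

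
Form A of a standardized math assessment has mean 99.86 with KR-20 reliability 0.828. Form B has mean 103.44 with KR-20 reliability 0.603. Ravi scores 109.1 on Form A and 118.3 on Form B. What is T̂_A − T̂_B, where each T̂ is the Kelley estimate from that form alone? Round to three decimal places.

-4.890

T̂_A = 0.828(109.1) + 0.172(99.86) = 107.51072
T̂_B = 0.603(118.3) + 0.397(103.44) = 112.40058
T̂_A − T̂_B = -4.88986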